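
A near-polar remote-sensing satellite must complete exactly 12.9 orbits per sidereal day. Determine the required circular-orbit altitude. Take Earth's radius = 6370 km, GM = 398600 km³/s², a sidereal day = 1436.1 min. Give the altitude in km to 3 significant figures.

Required period T = 86166 / 12.9 = 6679.5 s.
From T = 2π√(a³/μ): a = (μ T²/4π²)^(1/3) = (398600 × 6679.5² / 4π²)^(1/3) = 7666 km.
Altitude h = a − R = 7666 − 6370 = 1296 km.

1300 km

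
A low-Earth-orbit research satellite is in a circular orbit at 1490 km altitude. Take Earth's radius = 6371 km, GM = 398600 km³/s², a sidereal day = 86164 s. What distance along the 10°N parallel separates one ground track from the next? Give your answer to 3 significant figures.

3170 km

Semi-major axis a = 6371 + 1490 = 7861 km. Period T = 2π√(a³/μ) = 2π√(7861³/398600) = 6936.3 s = 115.61 min.
Node shift per orbit = (6936.3/86164) × 360° = 28.98°.
Equatorial spacing = 28.98 × 111.2 km/° = 3222 km.
At 10° latitude, spacing = 3222 × cos(10°) = 3174 km.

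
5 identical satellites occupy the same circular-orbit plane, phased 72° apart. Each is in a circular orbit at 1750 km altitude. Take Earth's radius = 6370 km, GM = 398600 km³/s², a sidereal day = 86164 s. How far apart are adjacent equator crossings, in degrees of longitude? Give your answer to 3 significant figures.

6.08°

Semi-major axis a = 6370 + 1750 = 8120 km. Period T = 2π√(a³/μ) = 2π√(8120³/398600) = 7281.9 s = 121.37 min.
Single-satellite node shift = (7281.9/86164) × 360° = 30.42°.
With 5 satellites evenly phased, successive equator crossings are 30.42/5 = 6.085° apart.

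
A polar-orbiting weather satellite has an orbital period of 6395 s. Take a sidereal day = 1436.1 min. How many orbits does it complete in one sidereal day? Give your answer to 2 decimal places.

13.47

Orbits per sidereal day = 86166 / 6395.0 = 13.474.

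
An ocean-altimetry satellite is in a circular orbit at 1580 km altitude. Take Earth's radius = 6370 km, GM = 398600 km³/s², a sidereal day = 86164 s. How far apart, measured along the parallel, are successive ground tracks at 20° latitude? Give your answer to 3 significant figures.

3080 km

Semi-major axis a = 6370 + 1580 = 7950 km. Period T = 2π√(a³/μ) = 2π√(7950³/398600) = 7054.4 s = 117.57 min.
Node shift per orbit = (7054.4/86164) × 360° = 29.47°.
Equatorial spacing = 29.47 × 111.2 km/° = 3277 km.
At 20° latitude, spacing = 3277 × cos(20°) = 3079 km.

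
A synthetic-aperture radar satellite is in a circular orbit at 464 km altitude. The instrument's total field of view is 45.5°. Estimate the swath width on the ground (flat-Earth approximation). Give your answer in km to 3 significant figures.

389 km

Half-angle = 45.5°/2 = 22.75°.
Swath width ≈ 2h·tan(θ/2) = 2 × 464 × tan(22.75°) = 389.1 km.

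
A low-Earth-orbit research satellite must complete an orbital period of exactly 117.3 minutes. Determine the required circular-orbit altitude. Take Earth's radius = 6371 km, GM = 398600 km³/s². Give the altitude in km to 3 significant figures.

1570 km

T = 117.3 min = 7038.0 s.
From T = 2π√(a³/μ): a = (μ T²/4π²)^(1/3) = (398600 × 7038.0² / 4π²)^(1/3) = 7938 km.
Altitude h = a − R = 7938 − 6371 = 1567 km.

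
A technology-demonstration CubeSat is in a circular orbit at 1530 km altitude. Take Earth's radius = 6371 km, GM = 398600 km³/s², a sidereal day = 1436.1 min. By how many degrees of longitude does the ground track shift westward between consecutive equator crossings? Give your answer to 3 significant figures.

Semi-major axis a = 6371 + 1530 = 7901 km. Period T = 2π√(a³/μ) = 2π√(7901³/398600) = 6989.3 s = 116.49 min.
During one orbit Earth rotates (6989.3 / 86166) × 360° = 29.20°.

29.2°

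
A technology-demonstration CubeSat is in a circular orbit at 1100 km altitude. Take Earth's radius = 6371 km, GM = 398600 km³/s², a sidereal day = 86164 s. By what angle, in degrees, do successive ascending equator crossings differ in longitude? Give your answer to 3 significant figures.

Semi-major axis a = 6371 + 1100 = 7471 km. Period T = 2π√(a³/μ) = 2π√(7471³/398600) = 6426.6 s = 107.11 min.
During one orbit Earth rotates (6426.6 / 86164) × 360° = 26.85°.

26.9°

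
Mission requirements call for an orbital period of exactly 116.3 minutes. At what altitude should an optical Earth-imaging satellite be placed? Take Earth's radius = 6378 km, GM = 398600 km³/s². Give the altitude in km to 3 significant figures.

T = 116.3 min = 6978.0 s.
From T = 2π√(a³/μ): a = (μ T²/4π²)^(1/3) = (398600 × 6978.0² / 4π²)^(1/3) = 7892 km.
Altitude h = a − R = 7892 − 6378 = 1514 km.

1510 km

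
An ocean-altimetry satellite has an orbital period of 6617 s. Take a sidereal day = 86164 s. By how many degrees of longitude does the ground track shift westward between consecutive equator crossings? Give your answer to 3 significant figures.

During one orbit Earth rotates (6617.0 / 86164) × 360° = 27.65°.

27.6°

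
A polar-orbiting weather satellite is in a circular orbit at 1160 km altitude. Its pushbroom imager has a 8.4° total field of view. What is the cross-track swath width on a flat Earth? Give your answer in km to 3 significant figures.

Half-angle = 8.4°/2 = 4.2°.
Swath width ≈ 2h·tan(θ/2) = 2 × 1160 × tan(4.2°) = 170.4 km.

170 km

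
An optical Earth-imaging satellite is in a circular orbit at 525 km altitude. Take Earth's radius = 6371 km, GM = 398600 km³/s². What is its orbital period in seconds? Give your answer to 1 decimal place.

5699.1 seconds

Semi-major axis a = 6371 + 525 = 6896 km. Period T = 2π√(a³/μ) = 2π√(6896³/398600) = 5699.1 s = 94.99 min.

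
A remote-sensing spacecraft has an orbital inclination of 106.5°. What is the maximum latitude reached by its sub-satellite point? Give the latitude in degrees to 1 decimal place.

Retrograde orbit: the ground track reaches ±(180° − i) = ±(180 − 106.5) = ±73.5°.

73.5°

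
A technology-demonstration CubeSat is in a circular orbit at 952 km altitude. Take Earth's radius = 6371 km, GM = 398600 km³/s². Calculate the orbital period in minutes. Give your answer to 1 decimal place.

Semi-major axis a = 6371 + 952 = 7323 km. Period T = 2π√(a³/μ) = 2π√(7323³/398600) = 6236.6 s = 103.94 min.

103.9 min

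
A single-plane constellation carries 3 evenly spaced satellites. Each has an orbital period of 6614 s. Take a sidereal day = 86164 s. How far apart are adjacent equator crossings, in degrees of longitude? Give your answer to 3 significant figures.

Single-satellite node shift = (6614.0/86164) × 360° = 27.63°.
With 3 satellites evenly phased, successive equator crossings are 27.63/3 = 9.211° apart.

9.21°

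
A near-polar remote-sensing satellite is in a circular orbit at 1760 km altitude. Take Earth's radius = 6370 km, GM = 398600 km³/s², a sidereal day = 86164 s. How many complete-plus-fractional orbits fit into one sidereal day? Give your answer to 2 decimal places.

11.81

Semi-major axis a = 6370 + 1760 = 8130 km. Period T = 2π√(a³/μ) = 2π√(8130³/398600) = 7295.4 s = 121.59 min.
Orbits per sidereal day = 86164 / 7295.4 = 11.811.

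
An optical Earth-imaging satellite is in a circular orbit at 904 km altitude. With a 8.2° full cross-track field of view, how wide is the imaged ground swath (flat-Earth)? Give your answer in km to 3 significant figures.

Half-angle = 8.2°/2 = 4.1°.
Swath width ≈ 2h·tan(θ/2) = 2 × 904 × tan(4.1°) = 129.6 km.

130 km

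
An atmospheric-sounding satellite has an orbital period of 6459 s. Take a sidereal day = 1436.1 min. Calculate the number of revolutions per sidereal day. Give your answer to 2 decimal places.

13.34

Orbits per sidereal day = 86166 / 6459.0 = 13.340.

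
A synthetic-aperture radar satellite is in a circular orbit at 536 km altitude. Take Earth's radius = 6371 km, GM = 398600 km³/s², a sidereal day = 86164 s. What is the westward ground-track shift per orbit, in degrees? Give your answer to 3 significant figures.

Semi-major axis a = 6371 + 536 = 6907 km. Period T = 2π√(a³/μ) = 2π√(6907³/398600) = 5712.8 s = 95.21 min.
During one orbit Earth rotates (5712.8 / 86164) × 360° = 23.87°.

23.9°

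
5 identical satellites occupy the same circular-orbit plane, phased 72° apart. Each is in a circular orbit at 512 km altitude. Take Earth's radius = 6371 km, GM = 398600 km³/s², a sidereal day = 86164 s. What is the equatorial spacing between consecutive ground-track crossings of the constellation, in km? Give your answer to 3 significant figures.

528 km

Semi-major axis a = 6371 + 512 = 6883 km. Period T = 2π√(a³/μ) = 2π√(6883³/398600) = 5683.0 s = 94.72 min.
Single-satellite node shift = (5683.0/86164) × 360° = 23.74°.
With 5 satellites evenly phased, successive equator crossings are 23.74/5 = 4.749° apart.
That is 4.749 × 111.2 = 528 km at the equator.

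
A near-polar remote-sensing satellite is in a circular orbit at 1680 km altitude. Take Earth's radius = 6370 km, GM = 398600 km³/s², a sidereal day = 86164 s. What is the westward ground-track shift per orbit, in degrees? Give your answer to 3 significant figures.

30.0°

Semi-major axis a = 6370 + 1680 = 8050 km. Period T = 2π√(a³/μ) = 2π√(8050³/398600) = 7187.9 s = 119.80 min.
During one orbit Earth rotates (7187.9 / 86164) × 360° = 30.03°.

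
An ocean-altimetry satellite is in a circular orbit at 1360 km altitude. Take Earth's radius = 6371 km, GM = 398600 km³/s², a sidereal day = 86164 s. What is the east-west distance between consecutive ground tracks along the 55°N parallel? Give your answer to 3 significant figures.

1800 km

Semi-major axis a = 6371 + 1360 = 7731 km. Period T = 2π√(a³/μ) = 2π√(7731³/398600) = 6765.0 s = 112.75 min.
Node shift per orbit = (6765.0/86164) × 360° = 28.26°.
Equatorial spacing = 28.26 × 111.2 km/° = 3143 km.
At 55° latitude, spacing = 3143 × cos(55°) = 1803 km.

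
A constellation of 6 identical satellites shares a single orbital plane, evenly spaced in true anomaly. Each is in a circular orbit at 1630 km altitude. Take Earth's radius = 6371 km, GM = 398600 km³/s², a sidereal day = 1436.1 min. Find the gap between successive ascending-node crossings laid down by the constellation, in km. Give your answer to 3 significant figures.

Semi-major axis a = 6371 + 1630 = 8001 km. Period T = 2π√(a³/μ) = 2π√(8001³/398600) = 7122.4 s = 118.71 min.
Single-satellite node shift = (7122.4/86166) × 360° = 29.76°.
With 6 satellites evenly phased, successive equator crossings are 29.76/6 = 4.960° apart.
That is 4.960 × 111.2 = 551 km at the equator.

551 km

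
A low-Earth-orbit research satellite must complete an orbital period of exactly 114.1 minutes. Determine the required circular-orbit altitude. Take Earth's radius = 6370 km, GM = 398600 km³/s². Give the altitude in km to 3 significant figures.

T = 114.1 min = 6846.0 s.
From T = 2π√(a³/μ): a = (μ T²/4π²)^(1/3) = (398600 × 6846.0² / 4π²)^(1/3) = 7793 km.
Altitude h = a − R = 7793 − 6370 = 1423 km.

1420 km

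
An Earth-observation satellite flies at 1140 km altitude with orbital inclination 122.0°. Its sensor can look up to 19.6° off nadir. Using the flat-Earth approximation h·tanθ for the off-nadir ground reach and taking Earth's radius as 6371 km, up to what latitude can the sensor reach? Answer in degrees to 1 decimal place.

61.7°

Retrograde orbit: the ground track reaches ±(180° − i) = ±(180 − 122.0) = ±58.0°.
Sensor half-swath on the ground ≈ 1140·tan(19.6°) = 406 km = 3.65° of latitude.
Maximum observable latitude ≈ 58.0 + 3.65 = 61.7°.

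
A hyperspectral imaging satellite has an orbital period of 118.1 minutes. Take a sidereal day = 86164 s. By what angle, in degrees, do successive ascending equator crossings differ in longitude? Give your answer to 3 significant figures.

T = 118.1 min = 7086.0 s.
During one orbit Earth rotates (7086.0 / 86164) × 360° = 29.61°.

29.6°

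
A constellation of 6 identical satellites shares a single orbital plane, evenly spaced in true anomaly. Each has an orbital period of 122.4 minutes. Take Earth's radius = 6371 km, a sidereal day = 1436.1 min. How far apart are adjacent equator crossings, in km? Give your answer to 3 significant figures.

569 km

T = 122.4 min = 7344.0 s.
Single-satellite node shift = (7344.0/86166) × 360° = 30.68°.
With 6 satellites evenly phased, successive equator crossings are 30.68/6 = 5.114° apart.
That is 5.114 × 111.2 = 569 km at the equator.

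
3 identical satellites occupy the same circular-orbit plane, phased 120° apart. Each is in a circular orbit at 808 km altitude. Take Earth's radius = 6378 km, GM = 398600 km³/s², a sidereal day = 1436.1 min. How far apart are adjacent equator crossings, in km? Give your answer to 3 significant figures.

Semi-major axis a = 6378 + 808 = 7186 km. Period T = 2π√(a³/μ) = 2π√(7186³/398600) = 6062.4 s = 101.04 min.
Single-satellite node shift = (6062.4/86166) × 360° = 25.33°.
With 3 satellites evenly phased, successive equator crossings are 25.33/3 = 8.443° apart.
That is 8.443 × 111.3 = 940 km at the equator.

940 km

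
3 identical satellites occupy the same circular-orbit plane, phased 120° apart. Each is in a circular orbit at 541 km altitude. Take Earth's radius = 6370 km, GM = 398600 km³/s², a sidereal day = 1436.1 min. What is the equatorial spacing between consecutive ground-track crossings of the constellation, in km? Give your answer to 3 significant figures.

885 km

Semi-major axis a = 6370 + 541 = 6911 km. Period T = 2π√(a³/μ) = 2π√(6911³/398600) = 5717.7 s = 95.30 min.
Single-satellite node shift = (5717.7/86166) × 360° = 23.89°.
With 3 satellites evenly phased, successive equator crossings are 23.89/3 = 7.963° apart.
That is 7.963 × 111.2 = 885 km at the equator.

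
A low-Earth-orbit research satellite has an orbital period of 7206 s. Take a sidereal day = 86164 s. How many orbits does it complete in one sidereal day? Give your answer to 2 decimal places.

Orbits per sidereal day = 86164 / 7206.0 = 11.957.

11.96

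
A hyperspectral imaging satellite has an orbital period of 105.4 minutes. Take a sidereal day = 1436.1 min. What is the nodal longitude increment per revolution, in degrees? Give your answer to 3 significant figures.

T = 105.4 min = 6324.0 s.
During one orbit Earth rotates (6324.0 / 86166) × 360° = 26.42°.

26.4°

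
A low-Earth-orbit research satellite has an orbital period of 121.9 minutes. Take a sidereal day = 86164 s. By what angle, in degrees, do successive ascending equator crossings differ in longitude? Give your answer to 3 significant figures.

30.6°

T = 121.9 min = 7314.0 s.
During one orbit Earth rotates (7314.0 / 86164) × 360° = 30.56°.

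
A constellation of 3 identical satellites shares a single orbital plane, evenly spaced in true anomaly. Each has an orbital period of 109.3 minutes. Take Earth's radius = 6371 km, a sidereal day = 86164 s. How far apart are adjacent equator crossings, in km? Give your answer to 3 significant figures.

1020 km

T = 109.3 min = 6558.0 s.
Single-satellite node shift = (6558.0/86164) × 360° = 27.40°.
With 3 satellites evenly phased, successive equator crossings are 27.40/3 = 9.133° apart.
That is 9.133 × 111.2 = 1016 km at the equator.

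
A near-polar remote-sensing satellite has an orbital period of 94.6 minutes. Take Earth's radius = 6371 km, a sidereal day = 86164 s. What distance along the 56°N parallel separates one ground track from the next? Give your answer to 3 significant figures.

T = 94.6 min = 5676.0 s.
Node shift per orbit = (5676.0/86164) × 360° = 23.71°.
Equatorial spacing = 23.71 × 111.2 km/° = 2637 km.
At 56° latitude, spacing = 2637 × cos(56°) = 1475 km.

1470 km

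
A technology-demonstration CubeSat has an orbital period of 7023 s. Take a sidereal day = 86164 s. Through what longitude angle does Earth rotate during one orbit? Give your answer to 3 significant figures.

During one orbit Earth rotates (7023.0 / 86164) × 360° = 29.34°.

29.3°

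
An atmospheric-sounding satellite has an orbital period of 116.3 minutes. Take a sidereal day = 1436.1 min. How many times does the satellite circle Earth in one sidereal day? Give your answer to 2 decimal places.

12.35

T = 116.3 min = 6978.0 s.
Orbits per sidereal day = 86166 / 6978.0 = 12.348.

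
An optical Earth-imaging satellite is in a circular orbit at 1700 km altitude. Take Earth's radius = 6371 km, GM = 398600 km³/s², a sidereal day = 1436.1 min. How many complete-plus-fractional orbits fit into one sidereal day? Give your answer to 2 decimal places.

11.94

Semi-major axis a = 6371 + 1700 = 8071 km. Period T = 2π√(a³/μ) = 2π√(8071³/398600) = 7216.1 s = 120.27 min.
Orbits per sidereal day = 86166 / 7216.1 = 11.941.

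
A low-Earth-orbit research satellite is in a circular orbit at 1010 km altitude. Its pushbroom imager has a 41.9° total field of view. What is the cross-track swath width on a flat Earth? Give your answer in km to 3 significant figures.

Half-angle = 41.9°/2 = 20.95°.
Swath width ≈ 2h·tan(θ/2) = 2 × 1010 × tan(20.95°) = 773.4 km.

773 km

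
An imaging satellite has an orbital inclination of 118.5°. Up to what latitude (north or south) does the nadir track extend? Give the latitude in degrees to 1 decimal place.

Retrograde orbit: the ground track reaches ±(180° − i) = ±(180 − 118.5) = ±61.5°.

61.5°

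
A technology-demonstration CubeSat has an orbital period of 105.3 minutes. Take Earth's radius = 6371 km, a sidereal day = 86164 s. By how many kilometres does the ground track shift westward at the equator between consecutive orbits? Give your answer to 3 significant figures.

2940 km

T = 105.3 min = 6318.0 s.
During one orbit Earth rotates (6318.0 / 86164) × 360° = 26.40°.
At the equator that is 26.40° × (2π·6371/360) km/° = 26.40 × 111.2 = 2935 km.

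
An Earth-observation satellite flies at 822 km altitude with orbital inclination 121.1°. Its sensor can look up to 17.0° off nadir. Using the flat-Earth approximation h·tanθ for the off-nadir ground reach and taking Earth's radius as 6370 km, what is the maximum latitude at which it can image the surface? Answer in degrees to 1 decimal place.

Retrograde orbit: the ground track reaches ±(180° − i) = ±(180 − 121.1) = ±58.9°.
Sensor half-swath on the ground ≈ 822·tan(17.0°) = 251 km = 2.26° of latitude.
Maximum observable latitude ≈ 58.9 + 2.26 = 61.2°.

61.2°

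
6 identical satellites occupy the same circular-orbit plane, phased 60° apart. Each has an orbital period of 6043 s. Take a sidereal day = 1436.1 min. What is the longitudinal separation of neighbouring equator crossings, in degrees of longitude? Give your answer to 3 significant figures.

4.21°

Single-satellite node shift = (6043.0/86166) × 360° = 25.25°.
With 6 satellites evenly phased, successive equator crossings are 25.25/6 = 4.208° apart.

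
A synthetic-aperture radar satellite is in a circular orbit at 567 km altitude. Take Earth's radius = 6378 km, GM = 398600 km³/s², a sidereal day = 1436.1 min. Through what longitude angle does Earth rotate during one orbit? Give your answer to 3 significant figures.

Semi-major axis a = 6378 + 567 = 6945 km. Period T = 2π√(a³/μ) = 2π√(6945³/398600) = 5760.0 s = 96.00 min.
During one orbit Earth rotates (5760.0 / 86166) × 360° = 24.07°.

24.1°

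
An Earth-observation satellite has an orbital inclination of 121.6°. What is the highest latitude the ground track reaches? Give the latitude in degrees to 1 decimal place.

58.4°

Retrograde orbit: the ground track reaches ±(180° − i) = ±(180 − 121.6) = ±58.4°.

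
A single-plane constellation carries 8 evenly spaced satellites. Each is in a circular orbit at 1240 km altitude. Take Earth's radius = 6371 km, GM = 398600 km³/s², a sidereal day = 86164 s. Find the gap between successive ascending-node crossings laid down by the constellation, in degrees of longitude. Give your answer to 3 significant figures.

Semi-major axis a = 6371 + 1240 = 7611 km. Period T = 2π√(a³/μ) = 2π√(7611³/398600) = 6608.1 s = 110.13 min.
Single-satellite node shift = (6608.1/86164) × 360° = 27.61°.
With 8 satellites evenly phased, successive equator crossings are 27.61/8 = 3.451° apart.

3.45°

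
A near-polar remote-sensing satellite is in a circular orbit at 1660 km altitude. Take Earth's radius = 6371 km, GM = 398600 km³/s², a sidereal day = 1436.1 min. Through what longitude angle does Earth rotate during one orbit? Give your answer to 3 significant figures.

29.9°

Semi-major axis a = 6371 + 1660 = 8031 km. Period T = 2π√(a³/μ) = 2π√(8031³/398600) = 7162.5 s = 119.38 min.
During one orbit Earth rotates (7162.5 / 86166) × 360° = 29.92°.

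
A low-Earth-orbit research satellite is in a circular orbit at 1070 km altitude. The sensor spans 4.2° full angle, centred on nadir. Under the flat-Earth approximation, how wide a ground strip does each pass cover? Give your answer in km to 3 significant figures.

78.5 km

Half-angle = 4.2°/2 = 2.1°.
Swath width ≈ 2h·tan(θ/2) = 2 × 1070 × tan(2.1°) = 78.5 km.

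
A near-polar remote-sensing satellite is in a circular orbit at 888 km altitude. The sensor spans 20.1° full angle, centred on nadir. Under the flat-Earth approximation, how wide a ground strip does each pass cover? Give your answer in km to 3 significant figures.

315 km

Half-angle = 20.1°/2 = 10.05°.
Swath width ≈ 2h·tan(θ/2) = 2 × 888 × tan(10.05°) = 314.8 km.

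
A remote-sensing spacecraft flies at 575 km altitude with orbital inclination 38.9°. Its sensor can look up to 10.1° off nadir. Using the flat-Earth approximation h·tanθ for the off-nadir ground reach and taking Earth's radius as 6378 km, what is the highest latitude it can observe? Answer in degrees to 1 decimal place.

39.8°

For a prograde orbit the ground track reaches latitude ±i = ±38.9°.
Sensor half-swath on the ground ≈ 575·tan(10.1°) = 102 km = 0.92° of latitude.
Maximum observable latitude ≈ 38.9 + 0.92 = 39.8°.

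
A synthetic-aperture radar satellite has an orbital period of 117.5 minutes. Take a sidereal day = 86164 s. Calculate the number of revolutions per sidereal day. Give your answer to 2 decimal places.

T = 117.5 min = 7050.0 s.
Orbits per sidereal day = 86164 / 7050.0 = 12.222.

12.22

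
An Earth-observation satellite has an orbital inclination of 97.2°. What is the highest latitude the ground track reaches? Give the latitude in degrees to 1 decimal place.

82.8°

Retrograde orbit: the ground track reaches ±(180° − i) = ±(180 − 97.2) = ±82.8°.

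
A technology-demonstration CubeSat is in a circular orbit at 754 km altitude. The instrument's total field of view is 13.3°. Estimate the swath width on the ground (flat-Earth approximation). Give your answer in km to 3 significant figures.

Half-angle = 13.3°/2 = 6.65°.
Swath width ≈ 2h·tan(θ/2) = 2 × 754 × tan(6.65°) = 175.8 km.

176 km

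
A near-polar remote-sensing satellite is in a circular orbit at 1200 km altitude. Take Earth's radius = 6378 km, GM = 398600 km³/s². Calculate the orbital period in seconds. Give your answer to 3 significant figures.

Semi-major axis a = 6378 + 1200 = 7578 km. Period T = 2π√(a³/μ) = 2π√(7578³/398600) = 6565.1 s = 109.42 min.

6570 seconds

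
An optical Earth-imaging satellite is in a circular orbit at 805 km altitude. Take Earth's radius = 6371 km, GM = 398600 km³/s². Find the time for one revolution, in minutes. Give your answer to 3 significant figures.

Semi-major axis a = 6371 + 805 = 7176 km. Period T = 2π√(a³/μ) = 2π√(7176³/398600) = 6049.7 s = 100.83 min.

101 min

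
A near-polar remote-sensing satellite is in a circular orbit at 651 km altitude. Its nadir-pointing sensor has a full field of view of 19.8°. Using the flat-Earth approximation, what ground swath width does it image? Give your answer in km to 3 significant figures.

227 km

Half-angle = 19.8°/2 = 9.9°.
Swath width ≈ 2h·tan(θ/2) = 2 × 651 × tan(9.9°) = 227.2 km.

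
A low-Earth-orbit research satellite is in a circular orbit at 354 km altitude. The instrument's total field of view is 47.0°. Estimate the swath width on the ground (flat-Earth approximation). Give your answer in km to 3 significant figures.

Half-angle = 47.0°/2 = 23.5°.
Swath width ≈ 2h·tan(θ/2) = 2 × 354 × tan(23.5°) = 307.8 km.

308 km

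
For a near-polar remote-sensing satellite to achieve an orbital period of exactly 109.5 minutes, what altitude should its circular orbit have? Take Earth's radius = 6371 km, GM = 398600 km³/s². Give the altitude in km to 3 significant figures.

T = 109.5 min = 6570.0 s.
From T = 2π√(a³/μ): a = (μ T²/4π²)^(1/3) = (398600 × 6570.0² / 4π²)^(1/3) = 7582 km.
Altitude h = a − R = 7582 − 6371 = 1211 km.

1210 km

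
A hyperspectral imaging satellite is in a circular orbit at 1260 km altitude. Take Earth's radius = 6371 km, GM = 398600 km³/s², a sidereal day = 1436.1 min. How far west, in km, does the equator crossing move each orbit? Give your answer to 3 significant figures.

3080 km

Semi-major axis a = 6371 + 1260 = 7631 km. Period T = 2π√(a³/μ) = 2π√(7631³/398600) = 6634.1 s = 110.57 min.
During one orbit Earth rotates (6634.1 / 86166) × 360° = 27.72°.
At the equator that is 27.72° × (2π·6371/360) km/° = 27.72 × 111.2 = 3082 km.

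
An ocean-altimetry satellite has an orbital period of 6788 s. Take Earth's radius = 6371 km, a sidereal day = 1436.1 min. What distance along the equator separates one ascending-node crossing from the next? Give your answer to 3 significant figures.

During one orbit Earth rotates (6788.0 / 86166) × 360° = 28.36°.
At the equator that is 28.36° × (2π·6371/360) km/° = 28.36 × 111.2 = 3154 km.

3150 km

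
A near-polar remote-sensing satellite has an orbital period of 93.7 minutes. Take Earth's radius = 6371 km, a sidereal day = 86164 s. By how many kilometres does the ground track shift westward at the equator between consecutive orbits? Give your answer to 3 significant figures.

T = 93.7 min = 5622.0 s.
During one orbit Earth rotates (5622.0 / 86164) × 360° = 23.49°.
At the equator that is 23.49° × (2π·6371/360) km/° = 23.49 × 111.2 = 2612 km.

2610 km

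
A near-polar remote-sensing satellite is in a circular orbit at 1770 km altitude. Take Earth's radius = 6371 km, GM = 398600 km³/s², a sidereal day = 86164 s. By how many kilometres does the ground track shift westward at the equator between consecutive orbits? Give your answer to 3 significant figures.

3400 km

Semi-major axis a = 6371 + 1770 = 8141 km. Period T = 2π√(a³/μ) = 2π√(8141³/398600) = 7310.2 s = 121.84 min.
During one orbit Earth rotates (7310.2 / 86164) × 360° = 30.54°.
At the equator that is 30.54° × (2π·6371/360) km/° = 30.54 × 111.2 = 3396 km.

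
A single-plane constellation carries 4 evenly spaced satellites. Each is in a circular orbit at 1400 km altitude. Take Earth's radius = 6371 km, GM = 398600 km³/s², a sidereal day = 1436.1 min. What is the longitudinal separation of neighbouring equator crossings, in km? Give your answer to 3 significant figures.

792 km

Semi-major axis a = 6371 + 1400 = 7771 km. Period T = 2π√(a³/μ) = 2π√(7771³/398600) = 6817.5 s = 113.63 min.
Single-satellite node shift = (6817.5/86166) × 360° = 28.48°.
With 4 satellites evenly phased, successive equator crossings are 28.48/4 = 7.121° apart.
That is 7.121 × 111.2 = 792 km at the equator.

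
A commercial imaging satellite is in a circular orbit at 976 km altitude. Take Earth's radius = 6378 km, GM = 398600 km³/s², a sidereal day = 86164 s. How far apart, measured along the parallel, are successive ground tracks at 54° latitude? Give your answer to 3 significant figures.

1720 km

Semi-major axis a = 6378 + 976 = 7354 km. Period T = 2π√(a³/μ) = 2π√(7354³/398600) = 6276.2 s = 104.60 min.
Node shift per orbit = (6276.2/86164) × 360° = 26.22°.
Equatorial spacing = 26.22 × 111.3 km/° = 2919 km.
At 54° latitude, spacing = 2919 × cos(54°) = 1716 km.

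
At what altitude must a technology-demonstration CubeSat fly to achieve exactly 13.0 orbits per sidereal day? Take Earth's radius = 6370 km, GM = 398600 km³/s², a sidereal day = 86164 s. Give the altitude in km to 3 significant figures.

1260 km

Required period T = 86164 / 13.0 = 6628.0 s.
From T = 2π√(a³/μ): a = (μ T²/4π²)^(1/3) = (398600 × 6628.0² / 4π²)^(1/3) = 7626 km.
Altitude h = a − R = 7626 − 6370 = 1256 km.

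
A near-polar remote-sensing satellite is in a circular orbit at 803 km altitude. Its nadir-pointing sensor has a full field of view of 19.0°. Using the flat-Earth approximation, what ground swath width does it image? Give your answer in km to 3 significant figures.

269 km

Half-angle = 19.0°/2 = 9.5°.
Swath width ≈ 2h·tan(θ/2) = 2 × 803 × tan(9.5°) = 268.8 km.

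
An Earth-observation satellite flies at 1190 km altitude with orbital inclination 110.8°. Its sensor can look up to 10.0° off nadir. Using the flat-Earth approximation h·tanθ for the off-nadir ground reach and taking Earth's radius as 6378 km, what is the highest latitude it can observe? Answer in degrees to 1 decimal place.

71.1°

Retrograde orbit: the ground track reaches ±(180° − i) = ±(180 − 110.8) = ±69.2°.
Sensor half-swath on the ground ≈ 1190·tan(10.0°) = 210 km = 1.88° of latitude.
Maximum observable latitude ≈ 69.2 + 1.88 = 71.1°.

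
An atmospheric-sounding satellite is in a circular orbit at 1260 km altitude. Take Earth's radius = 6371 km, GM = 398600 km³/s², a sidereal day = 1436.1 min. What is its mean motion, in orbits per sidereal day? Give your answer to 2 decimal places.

Semi-major axis a = 6371 + 1260 = 7631 km. Period T = 2π√(a³/μ) = 2π√(7631³/398600) = 6634.1 s = 110.57 min.
Orbits per sidereal day = 86166 / 6634.1 = 12.988.

12.99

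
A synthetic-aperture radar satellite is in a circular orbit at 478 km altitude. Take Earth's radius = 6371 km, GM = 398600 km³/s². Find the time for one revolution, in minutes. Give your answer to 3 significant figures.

Semi-major axis a = 6371 + 478 = 6849 km. Period T = 2π√(a³/μ) = 2π√(6849³/398600) = 5640.9 s = 94.02 min.

94.0 min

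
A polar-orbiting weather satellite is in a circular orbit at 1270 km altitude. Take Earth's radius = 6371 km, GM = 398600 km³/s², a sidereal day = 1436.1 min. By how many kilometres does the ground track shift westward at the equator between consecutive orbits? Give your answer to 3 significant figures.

Semi-major axis a = 6371 + 1270 = 7641 km. Period T = 2π√(a³/μ) = 2π√(7641³/398600) = 6647.2 s = 110.79 min.
During one orbit Earth rotates (6647.2 / 86166) × 360° = 27.77°.
At the equator that is 27.77° × (2π·6371/360) km/° = 27.77 × 111.2 = 3088 km.

3090 km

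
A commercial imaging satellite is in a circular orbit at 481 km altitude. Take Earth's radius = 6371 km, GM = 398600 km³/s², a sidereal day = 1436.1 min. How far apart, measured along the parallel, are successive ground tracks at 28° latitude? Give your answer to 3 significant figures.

2320 km

Semi-major axis a = 6371 + 481 = 6852 km. Period T = 2π√(a³/μ) = 2π√(6852³/398600) = 5644.7 s = 94.08 min.
Node shift per orbit = (5644.7/86166) × 360° = 23.58°.
Equatorial spacing = 23.58 × 111.2 km/° = 2622 km.
At 28° latitude, spacing = 2622 × cos(28°) = 2315 km.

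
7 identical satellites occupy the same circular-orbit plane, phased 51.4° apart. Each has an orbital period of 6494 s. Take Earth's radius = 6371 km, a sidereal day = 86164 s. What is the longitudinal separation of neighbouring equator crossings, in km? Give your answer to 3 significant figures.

431 km

Single-satellite node shift = (6494.0/86164) × 360° = 27.13°.
With 7 satellites evenly phased, successive equator crossings are 27.13/7 = 3.876° apart.
That is 3.876 × 111.2 = 431 km at the equator.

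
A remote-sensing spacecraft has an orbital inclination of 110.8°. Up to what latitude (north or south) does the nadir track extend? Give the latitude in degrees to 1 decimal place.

Retrograde orbit: the ground track reaches ±(180° − i) = ±(180 − 110.8) = ±69.2°.

69.2°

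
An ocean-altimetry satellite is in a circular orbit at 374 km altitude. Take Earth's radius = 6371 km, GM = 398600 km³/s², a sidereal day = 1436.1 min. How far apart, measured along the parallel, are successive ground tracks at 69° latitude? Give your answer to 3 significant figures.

Semi-major axis a = 6371 + 374 = 6745 km. Period T = 2π√(a³/μ) = 2π√(6745³/398600) = 5513.0 s = 91.88 min.
Node shift per orbit = (5513.0/86166) × 360° = 23.03°.
Equatorial spacing = 23.03 × 111.2 km/° = 2561 km.
At 69° latitude, spacing = 2561 × cos(69°) = 918 km.

918 km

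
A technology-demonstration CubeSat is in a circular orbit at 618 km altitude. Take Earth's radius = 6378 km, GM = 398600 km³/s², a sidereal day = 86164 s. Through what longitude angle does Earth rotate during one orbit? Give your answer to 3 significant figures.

Semi-major axis a = 6378 + 618 = 6996 km. Period T = 2π√(a³/μ) = 2π√(6996³/398600) = 5823.5 s = 97.06 min.
During one orbit Earth rotates (5823.5 / 86164) × 360° = 24.33°.

24.3°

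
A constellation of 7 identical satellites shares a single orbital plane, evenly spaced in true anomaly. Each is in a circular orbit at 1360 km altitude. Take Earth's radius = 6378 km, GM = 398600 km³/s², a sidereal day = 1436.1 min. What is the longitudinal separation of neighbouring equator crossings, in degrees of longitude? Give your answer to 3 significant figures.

Semi-major axis a = 6378 + 1360 = 7738 km. Period T = 2π√(a³/μ) = 2π√(7738³/398600) = 6774.1 s = 112.90 min.
Single-satellite node shift = (6774.1/86166) × 360° = 28.30°.
With 7 satellites evenly phased, successive equator crossings are 28.30/7 = 4.043° apart.

4.04°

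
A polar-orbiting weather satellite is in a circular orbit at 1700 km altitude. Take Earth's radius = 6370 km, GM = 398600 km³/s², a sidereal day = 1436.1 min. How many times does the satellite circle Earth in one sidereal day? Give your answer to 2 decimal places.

Semi-major axis a = 6370 + 1700 = 8070 km. Period T = 2π√(a³/μ) = 2π√(8070³/398600) = 7214.8 s = 120.25 min.
Orbits per sidereal day = 86166 / 7214.8 = 11.943.

11.94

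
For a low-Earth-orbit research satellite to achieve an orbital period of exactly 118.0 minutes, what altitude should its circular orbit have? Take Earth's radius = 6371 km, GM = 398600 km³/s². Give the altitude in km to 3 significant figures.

T = 118.0 min = 7080.0 s.
From T = 2π√(a³/μ): a = (μ T²/4π²)^(1/3) = (398600 × 7080.0² / 4π²)^(1/3) = 7969 km.
Altitude h = a − R = 7969 − 6371 = 1598 km.

1600 km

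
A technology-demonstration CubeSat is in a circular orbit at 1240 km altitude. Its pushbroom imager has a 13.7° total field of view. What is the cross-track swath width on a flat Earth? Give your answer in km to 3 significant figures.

Half-angle = 13.7°/2 = 6.85°.
Swath width ≈ 2h·tan(θ/2) = 2 × 1240 × tan(6.85°) = 297.9 km.

298 km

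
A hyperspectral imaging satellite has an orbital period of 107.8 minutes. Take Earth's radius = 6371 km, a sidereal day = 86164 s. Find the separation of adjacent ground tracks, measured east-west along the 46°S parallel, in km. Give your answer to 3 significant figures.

T = 107.8 min = 6468.0 s.
Node shift per orbit = (6468.0/86164) × 360° = 27.02°.
Equatorial spacing = 27.02 × 111.2 km/° = 3005 km.
At 46° latitude, spacing = 3005 × cos(46°) = 2087 km.

2090 km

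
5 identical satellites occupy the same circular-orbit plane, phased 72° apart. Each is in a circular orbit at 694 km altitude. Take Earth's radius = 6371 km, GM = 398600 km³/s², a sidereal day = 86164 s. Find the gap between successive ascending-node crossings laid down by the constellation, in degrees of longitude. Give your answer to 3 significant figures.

4.94°

Semi-major axis a = 6371 + 694 = 7065 km. Period T = 2π√(a³/μ) = 2π√(7065³/398600) = 5909.9 s = 98.50 min.
Single-satellite node shift = (5909.9/86164) × 360° = 24.69°.
With 5 satellites evenly phased, successive equator crossings are 24.69/5 = 4.938° apart.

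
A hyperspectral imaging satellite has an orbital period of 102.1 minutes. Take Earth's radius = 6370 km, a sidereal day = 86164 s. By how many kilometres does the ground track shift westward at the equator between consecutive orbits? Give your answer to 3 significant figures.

T = 102.1 min = 6126.0 s.
During one orbit Earth rotates (6126.0 / 86164) × 360° = 25.59°.
At the equator that is 25.59° × (2π·6370/360) km/° = 25.59 × 111.2 = 2846 km.

2850 km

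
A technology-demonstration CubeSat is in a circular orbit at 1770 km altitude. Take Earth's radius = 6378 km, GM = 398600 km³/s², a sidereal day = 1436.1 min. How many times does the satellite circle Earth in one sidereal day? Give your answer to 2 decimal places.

11.77

Semi-major axis a = 6378 + 1770 = 8148 km. Period T = 2π√(a³/μ) = 2π√(8148³/398600) = 7319.6 s = 121.99 min.
Orbits per sidereal day = 86166 / 7319.6 = 11.772.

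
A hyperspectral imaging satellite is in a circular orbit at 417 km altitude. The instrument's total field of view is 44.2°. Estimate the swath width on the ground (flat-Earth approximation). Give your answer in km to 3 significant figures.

Half-angle = 44.2°/2 = 22.1°.
Swath width ≈ 2h·tan(θ/2) = 2 × 417 × tan(22.1°) = 338.7 km.

339 km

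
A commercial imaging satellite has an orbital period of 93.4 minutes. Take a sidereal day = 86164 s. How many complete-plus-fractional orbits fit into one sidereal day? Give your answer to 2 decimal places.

T = 93.4 min = 5604.0 s.
Orbits per sidereal day = 86164 / 5604.0 = 15.375.

15.38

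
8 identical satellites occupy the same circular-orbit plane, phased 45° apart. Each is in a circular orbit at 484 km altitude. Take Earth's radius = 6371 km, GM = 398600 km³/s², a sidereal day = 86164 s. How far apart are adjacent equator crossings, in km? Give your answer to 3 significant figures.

Semi-major axis a = 6371 + 484 = 6855 km. Period T = 2π√(a³/μ) = 2π√(6855³/398600) = 5648.4 s = 94.14 min.
Single-satellite node shift = (5648.4/86164) × 360° = 23.60°.
With 8 satellites evenly phased, successive equator crossings are 23.60/8 = 2.950° apart.
That is 2.950 × 111.2 = 328 km at the equator.

328 km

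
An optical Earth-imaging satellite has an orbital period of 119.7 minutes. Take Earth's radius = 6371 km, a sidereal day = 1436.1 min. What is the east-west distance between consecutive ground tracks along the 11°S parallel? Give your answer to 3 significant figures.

3280 km

T = 119.7 min = 7182.0 s.
Node shift per orbit = (7182.0/86166) × 360° = 30.01°.
Equatorial spacing = 30.01 × 111.2 km/° = 3337 km.
At 11° latitude, spacing = 3337 × cos(11°) = 3275 km.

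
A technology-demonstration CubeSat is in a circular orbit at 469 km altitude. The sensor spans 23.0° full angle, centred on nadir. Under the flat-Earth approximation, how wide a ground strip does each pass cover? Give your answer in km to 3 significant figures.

191 km

Half-angle = 23.0°/2 = 11.5°.
Swath width ≈ 2h·tan(θ/2) = 2 × 469 × tan(11.5°) = 190.8 km.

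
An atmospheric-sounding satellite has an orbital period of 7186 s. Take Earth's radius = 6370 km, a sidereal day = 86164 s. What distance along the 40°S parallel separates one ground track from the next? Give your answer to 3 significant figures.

2560 km

Node shift per orbit = (7186.0/86164) × 360° = 30.02°.
Equatorial spacing = 30.02 × 111.2 km/° = 3338 km.
At 40° latitude, spacing = 3338 × cos(40°) = 2557 km.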